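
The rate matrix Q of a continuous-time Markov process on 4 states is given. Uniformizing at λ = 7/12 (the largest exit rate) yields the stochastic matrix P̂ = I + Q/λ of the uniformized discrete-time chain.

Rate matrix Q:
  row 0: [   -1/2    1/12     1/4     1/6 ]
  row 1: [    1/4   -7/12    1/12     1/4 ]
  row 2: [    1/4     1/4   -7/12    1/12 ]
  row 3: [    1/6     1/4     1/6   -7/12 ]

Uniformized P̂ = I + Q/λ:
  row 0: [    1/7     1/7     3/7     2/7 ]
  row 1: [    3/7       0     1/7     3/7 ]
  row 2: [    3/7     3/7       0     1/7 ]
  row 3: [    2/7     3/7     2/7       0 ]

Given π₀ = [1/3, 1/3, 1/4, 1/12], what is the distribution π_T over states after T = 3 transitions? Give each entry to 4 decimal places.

π = [0.3144, 0.2342, 0.2223, 0.2291]

t=0: π = [0.3333, 0.3333, 0.2500, 0.0833]
t=1: π = [0.3214, 0.1905, 0.2143, 0.2738]
t=2: π = [0.2976, 0.2551, 0.2432, 0.2041]
t=3: π = [0.3144, 0.2342, 0.2223, 0.2291]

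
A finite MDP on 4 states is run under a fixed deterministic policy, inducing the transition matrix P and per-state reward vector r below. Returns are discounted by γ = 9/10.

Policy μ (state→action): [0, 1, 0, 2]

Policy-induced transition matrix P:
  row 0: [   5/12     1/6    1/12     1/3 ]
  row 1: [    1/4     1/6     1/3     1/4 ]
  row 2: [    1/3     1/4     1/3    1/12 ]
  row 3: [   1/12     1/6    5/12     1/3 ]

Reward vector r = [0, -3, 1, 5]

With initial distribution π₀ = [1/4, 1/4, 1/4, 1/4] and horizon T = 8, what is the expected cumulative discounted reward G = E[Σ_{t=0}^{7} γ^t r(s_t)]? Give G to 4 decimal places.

G = 5.2098

t=0: π = [0.2500, 0.2500, 0.2500, 0.2500], E[r] = 0.7500, γ^t·E[r] = 0.750000, running G = 0.750000
t=1: π = [0.2708, 0.1875, 0.2917, 0.2500], E[r] = 0.9792, γ^t·E[r] = 0.881250, running G = 1.631250
t=2: π = [0.2778, 0.1910, 0.2865, 0.2448], E[r] = 0.9375, γ^t·E[r] = 0.759375, running G = 2.390625
t=3: π = [0.2794, 0.1905, 0.2843, 0.2458], E[r] = 0.9417, γ^t·E[r] = 0.686496, running G = 3.077121
t=4: π = [0.2793, 0.1904, 0.2840, 0.2464], E[r] = 0.9448, γ^t·E[r] = 0.619895, running G = 3.697016
t=5: π = [0.2791, 0.1903, 0.2840, 0.2465], E[r] = 0.9454, γ^t·E[r] = 0.558269, running G = 4.255285
t=6: π = [0.2791, 0.1903, 0.2841, 0.2465], E[r] = 0.9454, γ^t·E[r] = 0.502415, running G = 4.757700
t=7: π = [0.2791, 0.1903, 0.2841, 0.2465], E[r] = 0.9453, γ^t·E[r] = 0.452145, running G = 5.209845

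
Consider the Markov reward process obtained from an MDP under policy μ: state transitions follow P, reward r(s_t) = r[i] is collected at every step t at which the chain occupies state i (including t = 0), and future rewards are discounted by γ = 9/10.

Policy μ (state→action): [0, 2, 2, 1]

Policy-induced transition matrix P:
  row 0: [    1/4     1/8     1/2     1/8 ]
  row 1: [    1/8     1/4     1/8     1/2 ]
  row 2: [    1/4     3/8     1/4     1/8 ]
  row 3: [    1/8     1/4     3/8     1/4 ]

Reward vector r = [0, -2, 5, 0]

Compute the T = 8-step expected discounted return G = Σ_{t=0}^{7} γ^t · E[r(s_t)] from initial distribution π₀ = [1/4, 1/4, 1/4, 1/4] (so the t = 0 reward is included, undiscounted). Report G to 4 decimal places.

t=0: π = [0.2500, 0.2500, 0.2500, 0.2500], E[r] = 0.7500, γ^t·E[r] = 0.750000, running G = 0.750000
t=1: π = [0.1875, 0.2500, 0.3125, 0.2500], E[r] = 1.0625, γ^t·E[r] = 0.956250, running G = 1.706250
t=2: π = [0.1875, 0.2656, 0.2969, 0.2500], E[r] = 0.9531, γ^t·E[r] = 0.772031, running G = 2.478281
t=3: π = [0.1855, 0.2637, 0.2949, 0.2559], E[r] = 0.9473, γ^t·E[r] = 0.690557, running G = 3.168838
t=4: π = [0.1851, 0.2637, 0.2954, 0.2559], E[r] = 0.9497, γ^t·E[r] = 0.623103, running G = 3.791941
t=5: π = [0.1851, 0.2638, 0.2953, 0.2559], E[r] = 0.9489, γ^t·E[r] = 0.560288, running G = 4.352229
t=6: π = [0.1850, 0.2638, 0.2953, 0.2559], E[r] = 0.9488, γ^t·E[r] = 0.504235, running G = 4.856463
t=7: π = [0.1850, 0.2638, 0.2953, 0.2559], E[r] = 0.9488, γ^t·E[r] = 0.453820, running G = 5.310284

G = 5.3103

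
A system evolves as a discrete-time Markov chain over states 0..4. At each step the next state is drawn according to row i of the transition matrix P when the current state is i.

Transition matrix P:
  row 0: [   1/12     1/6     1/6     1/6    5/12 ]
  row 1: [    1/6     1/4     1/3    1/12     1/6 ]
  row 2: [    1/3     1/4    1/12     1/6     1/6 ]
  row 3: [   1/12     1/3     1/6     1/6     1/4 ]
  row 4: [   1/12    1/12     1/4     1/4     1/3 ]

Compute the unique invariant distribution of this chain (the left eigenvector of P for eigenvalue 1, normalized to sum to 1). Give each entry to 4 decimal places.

Balance equations π_j = Σ_i π_i·P[i][j]:
  π_0 = 1/12·π_0 + 1/6·π_1 + 1/3·π_2 + 1/12·π_3 + 1/12·π_4
  π_1 = 1/6·π_0 + 1/4·π_1 + 1/4·π_2 + 1/3·π_3 + 1/12·π_4
  π_2 = 1/6·π_0 + 1/3·π_1 + 1/12·π_2 + 1/6·π_3 + 1/4·π_4
  π_3 = 1/6·π_0 + 1/12·π_1 + 1/6·π_2 + 1/6·π_3 + 1/4·π_4
  normalize: π_0 + π_1 + π_2 + π_3 + π_4 = 1
Solving the linear system gives exactly π = [3443/22628, 2351/11314, 2331/11314, 3875/22628, 2973/11314].

π = [0.1522, 0.2078, 0.2060, 0.1712, 0.2628]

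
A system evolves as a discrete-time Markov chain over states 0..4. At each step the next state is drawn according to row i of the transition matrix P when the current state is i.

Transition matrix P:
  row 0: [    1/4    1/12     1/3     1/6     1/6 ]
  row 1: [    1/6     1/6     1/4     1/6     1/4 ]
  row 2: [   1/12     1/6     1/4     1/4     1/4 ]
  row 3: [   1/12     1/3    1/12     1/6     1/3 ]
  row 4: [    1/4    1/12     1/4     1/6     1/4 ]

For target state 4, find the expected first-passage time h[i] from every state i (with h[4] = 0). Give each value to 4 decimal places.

First-step conditioning: h[4] = 0; for i ≠ 4, h[i] = 1 + Σ_k P[i][k]·h[k].
  h[0] = 1 + 1/4·h[0] + 1/12·h[1] + 1/3·h[2] + 1/6·h[3]
  h[1] = 1 + 1/6·h[0] + 1/6·h[1] + 1/4·h[2] + 1/6·h[3]
  h[2] = 1 + 1/12·h[0] + 1/6·h[1] + 1/4·h[2] + 1/4·h[3]
  h[3] = 1 + 1/12·h[0] + 1/3·h[1] + 1/12·h[2] + 1/6·h[3]
Solving the 4×4 linear system over states ≠ 4 gives exactly h = [21168/4925, 19428/4925, 3828/985, 17712/4925, 0] (h[4] = 0 is the target).

h = [4.2981, 3.9448, 3.8863, 3.5963, 0.0000]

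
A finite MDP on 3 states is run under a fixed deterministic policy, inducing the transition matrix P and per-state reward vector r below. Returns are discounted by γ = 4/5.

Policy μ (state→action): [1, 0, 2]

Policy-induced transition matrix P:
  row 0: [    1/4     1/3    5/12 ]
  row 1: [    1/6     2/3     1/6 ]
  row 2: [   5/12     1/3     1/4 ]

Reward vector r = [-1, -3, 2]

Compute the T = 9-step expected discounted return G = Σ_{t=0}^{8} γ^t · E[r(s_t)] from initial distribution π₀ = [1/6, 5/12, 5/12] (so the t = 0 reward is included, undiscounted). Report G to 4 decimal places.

t=0: π = [0.1667, 0.4167, 0.4167], E[r] = -0.5833, γ^t·E[r] = -0.583333, running G = -0.583333
t=1: π = [0.2847, 0.4722, 0.2431], E[r] = -1.2153, γ^t·E[r] = -0.972222, running G = -1.555556
t=2: π = [0.2512, 0.4907, 0.2581], E[r] = -1.2072, γ^t·E[r] = -0.772593, running G = -2.328148
t=3: π = [0.2521, 0.4969, 0.2510], E[r] = -1.2409, γ^t·E[r] = -0.635358, running G = -2.963506
t=4: π = [0.2504, 0.4990, 0.2506], E[r] = -1.2461, γ^t·E[r] = -0.510407, running G = -3.473913
t=5: π = [0.2502, 0.4997, 0.2502], E[r] = -1.2488, γ^t·E[r] = -0.409222, running G = -3.883135
t=6: π = [0.2501, 0.4999, 0.2501], E[r] = -1.2496, γ^t·E[r] = -0.327573, running G = -4.210708
t=7: π = [0.2500, 0.5000, 0.2500], E[r] = -1.2499, γ^t·E[r] = -0.262116, running G = -4.472825
t=8: π = [0.2500, 0.5000, 0.2500], E[r] = -1.2500, γ^t·E[r] = -0.209708, running G = -4.682532

G = -4.6825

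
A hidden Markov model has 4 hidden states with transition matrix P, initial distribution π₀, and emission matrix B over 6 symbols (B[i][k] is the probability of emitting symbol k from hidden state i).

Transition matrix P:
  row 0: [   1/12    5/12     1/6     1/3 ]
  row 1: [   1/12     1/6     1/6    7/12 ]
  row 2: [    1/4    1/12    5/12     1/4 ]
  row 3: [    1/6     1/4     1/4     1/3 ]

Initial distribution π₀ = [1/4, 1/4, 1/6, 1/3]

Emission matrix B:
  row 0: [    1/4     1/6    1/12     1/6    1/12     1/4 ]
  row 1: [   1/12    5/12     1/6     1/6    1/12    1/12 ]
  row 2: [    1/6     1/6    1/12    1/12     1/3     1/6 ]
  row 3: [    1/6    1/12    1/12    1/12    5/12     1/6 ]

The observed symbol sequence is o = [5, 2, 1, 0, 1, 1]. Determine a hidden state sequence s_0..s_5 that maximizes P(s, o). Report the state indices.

path = [0, 1, 1, 3, 1, 1]

t=0: δ = [6.250e-02, 2.083e-02, 2.778e-02, 5.556e-02]  (obs o_0=5)
t=1: δ = [7.716e-04, 4.340e-03, 1.157e-03, 1.736e-03]  ψ = [3, 0, 3, 0]  (obs o_1=2)
t=2: δ = [6.028e-05, 3.014e-04, 1.206e-04, 2.110e-04]  ψ = [1, 1, 1, 1]  (obs o_2=1)
t=3: δ = [8.791e-06, 4.396e-06, 8.791e-06, 2.930e-05]  ψ = [3, 3, 3, 1]  (obs o_3=0)
t=4: δ = [8.140e-07, 3.052e-06, 1.221e-06, 8.140e-07]  ψ = [3, 3, 3, 3]  (obs o_4=1)
t=5: δ = [5.087e-08, 2.120e-07, 8.479e-08, 1.484e-07]  ψ = [2, 1, 1, 1]  (obs o_5=1)
backtrack: best end state = 1; path = [0, 1, 1, 3, 1, 1]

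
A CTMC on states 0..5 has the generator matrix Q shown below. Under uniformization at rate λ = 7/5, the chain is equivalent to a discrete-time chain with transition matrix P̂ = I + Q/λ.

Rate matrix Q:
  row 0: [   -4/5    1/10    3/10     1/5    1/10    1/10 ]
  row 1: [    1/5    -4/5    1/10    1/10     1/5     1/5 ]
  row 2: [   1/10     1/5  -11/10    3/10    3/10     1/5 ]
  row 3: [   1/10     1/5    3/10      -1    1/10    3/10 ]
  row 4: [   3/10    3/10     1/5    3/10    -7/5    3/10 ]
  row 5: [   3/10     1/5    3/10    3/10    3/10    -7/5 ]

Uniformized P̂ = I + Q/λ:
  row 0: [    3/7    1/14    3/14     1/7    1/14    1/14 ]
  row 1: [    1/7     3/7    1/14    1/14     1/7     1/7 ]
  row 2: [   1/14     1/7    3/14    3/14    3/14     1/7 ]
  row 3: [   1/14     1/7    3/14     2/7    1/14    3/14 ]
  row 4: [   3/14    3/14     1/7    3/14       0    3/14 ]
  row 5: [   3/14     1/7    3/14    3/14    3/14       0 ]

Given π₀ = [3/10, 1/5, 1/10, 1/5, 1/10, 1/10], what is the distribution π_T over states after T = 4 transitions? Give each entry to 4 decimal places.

t=0: π = [0.3000, 0.2000, 0.1000, 0.2000, 0.1000, 0.1000]
t=1: π = [0.2214, 0.1857, 0.1786, 0.1786, 0.1071, 0.1286]
t=2: π = [0.1974, 0.1878, 0.1801, 0.1847, 0.1209, 0.1291]
t=3: π = [0.1911, 0.1910, 0.1788, 0.1866, 0.1204, 0.1321]
t=4: π = [0.1894, 0.1924, 0.1784, 0.1867, 0.1209, 0.1323]

π = [0.1894, 0.1924, 0.1784, 0.1867, 0.1209, 0.1323]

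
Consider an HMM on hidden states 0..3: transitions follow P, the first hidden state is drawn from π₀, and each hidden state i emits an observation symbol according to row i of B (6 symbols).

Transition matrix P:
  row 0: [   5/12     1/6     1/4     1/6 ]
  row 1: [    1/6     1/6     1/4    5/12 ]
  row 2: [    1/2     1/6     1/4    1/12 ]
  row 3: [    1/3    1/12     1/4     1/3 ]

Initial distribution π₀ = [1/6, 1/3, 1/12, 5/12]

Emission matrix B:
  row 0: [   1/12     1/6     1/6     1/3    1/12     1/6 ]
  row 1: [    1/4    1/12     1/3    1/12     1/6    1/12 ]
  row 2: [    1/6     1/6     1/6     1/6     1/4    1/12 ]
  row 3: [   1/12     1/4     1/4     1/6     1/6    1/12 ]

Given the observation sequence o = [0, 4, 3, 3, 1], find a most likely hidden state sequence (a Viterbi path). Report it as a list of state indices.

path = [1, 2, 0, 0, 0]

t=0: δ = [1.389e-02, 8.333e-02, 1.389e-02, 3.472e-02]  (obs o_0=0)
t=1: δ = [1.157e-03, 2.315e-03, 5.208e-03, 5.787e-03]  ψ = [1, 1, 1, 1]  (obs o_1=4)
t=2: δ = [8.681e-04, 7.234e-05, 2.411e-04, 3.215e-04]  ψ = [2, 2, 3, 3]  (obs o_2=3)
t=3: δ = [1.206e-04, 1.206e-05, 3.617e-05, 2.411e-05]  ψ = [0, 0, 0, 0]  (obs o_3=3)
t=4: δ = [8.372e-06, 1.674e-06, 5.023e-06, 5.023e-06]  ψ = [0, 0, 0, 0]  (obs o_4=1)
backtrack: best end state = 0; path = [1, 2, 0, 0, 0]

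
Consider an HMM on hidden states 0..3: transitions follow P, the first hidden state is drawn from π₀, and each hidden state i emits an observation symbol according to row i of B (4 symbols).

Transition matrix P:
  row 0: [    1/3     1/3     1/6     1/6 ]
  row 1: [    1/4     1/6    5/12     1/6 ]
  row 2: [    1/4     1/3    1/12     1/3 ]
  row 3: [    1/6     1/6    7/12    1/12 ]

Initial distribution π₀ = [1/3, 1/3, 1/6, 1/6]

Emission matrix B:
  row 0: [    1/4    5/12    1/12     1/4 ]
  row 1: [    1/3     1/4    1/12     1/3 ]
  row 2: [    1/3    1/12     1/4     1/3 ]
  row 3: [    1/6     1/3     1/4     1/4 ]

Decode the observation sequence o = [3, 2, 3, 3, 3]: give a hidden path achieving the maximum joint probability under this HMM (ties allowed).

path = [1, 2, 3, 2, 1]

t=0: δ = [8.333e-02, 1.111e-01, 5.556e-02, 4.167e-02]  (obs o_0=3)
t=1: δ = [2.315e-03, 2.315e-03, 1.157e-02, 4.630e-03]  ψ = [0, 0, 1, 1]  (obs o_1=2)
t=2: δ = [7.234e-04, 1.286e-03, 9.002e-04, 9.645e-04]  ψ = [2, 2, 3, 2]  (obs o_2=3)
t=3: δ = [8.038e-05, 1.000e-04, 1.875e-04, 7.502e-05]  ψ = [1, 2, 3, 2]  (obs o_3=3)
t=4: δ = [1.172e-05, 2.084e-05, 1.459e-05, 1.563e-05]  ψ = [2, 2, 3, 2]  (obs o_4=3)
backtrack: best end state = 1; path = [1, 2, 3, 2, 1]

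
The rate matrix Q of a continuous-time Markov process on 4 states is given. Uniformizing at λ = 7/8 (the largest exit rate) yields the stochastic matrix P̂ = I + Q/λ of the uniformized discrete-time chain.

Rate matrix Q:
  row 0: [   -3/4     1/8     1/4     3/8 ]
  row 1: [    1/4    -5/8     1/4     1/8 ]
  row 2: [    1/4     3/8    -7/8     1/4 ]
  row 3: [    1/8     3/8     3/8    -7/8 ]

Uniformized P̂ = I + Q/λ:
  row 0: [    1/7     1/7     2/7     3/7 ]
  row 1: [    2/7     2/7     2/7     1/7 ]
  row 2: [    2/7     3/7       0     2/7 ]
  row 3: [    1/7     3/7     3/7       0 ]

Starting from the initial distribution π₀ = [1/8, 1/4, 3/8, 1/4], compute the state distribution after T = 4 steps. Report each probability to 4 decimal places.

π = [0.2234, 0.3190, 0.2465, 0.2111]

t=0: π = [0.1250, 0.2500, 0.3750, 0.2500]
t=1: π = [0.2321, 0.3571, 0.2143, 0.1964]
t=2: π = [0.2245, 0.3112, 0.2526, 0.2117]
t=3: π = [0.2234, 0.3200, 0.2438, 0.2128]
t=4: π = [0.2234, 0.3190, 0.2465, 0.2111]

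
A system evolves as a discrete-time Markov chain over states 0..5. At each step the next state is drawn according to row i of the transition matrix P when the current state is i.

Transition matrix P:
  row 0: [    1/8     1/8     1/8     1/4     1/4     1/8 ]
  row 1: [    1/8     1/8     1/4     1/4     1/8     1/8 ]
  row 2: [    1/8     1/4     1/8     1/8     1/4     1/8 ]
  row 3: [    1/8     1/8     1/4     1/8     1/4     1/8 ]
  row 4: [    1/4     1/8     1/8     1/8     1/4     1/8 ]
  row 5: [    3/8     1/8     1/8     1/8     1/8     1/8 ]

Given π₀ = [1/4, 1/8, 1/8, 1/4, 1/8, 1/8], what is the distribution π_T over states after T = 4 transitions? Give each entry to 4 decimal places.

π = [0.1833, 0.1455, 0.1640, 0.1661, 0.2162, 0.1250]

t=0: π = [0.2500, 0.1250, 0.1250, 0.2500, 0.1250, 0.1250]
t=1: π = [0.1719, 0.1406, 0.1719, 0.1719, 0.2188, 0.1250]
t=2: π = [0.1836, 0.1465, 0.1641, 0.1641, 0.2168, 0.1250]
t=3: π = [0.1833, 0.1455, 0.1638, 0.1663, 0.2161, 0.1250]
t=4: π = [0.1833, 0.1455, 0.1640, 0.1661, 0.2162, 0.1250]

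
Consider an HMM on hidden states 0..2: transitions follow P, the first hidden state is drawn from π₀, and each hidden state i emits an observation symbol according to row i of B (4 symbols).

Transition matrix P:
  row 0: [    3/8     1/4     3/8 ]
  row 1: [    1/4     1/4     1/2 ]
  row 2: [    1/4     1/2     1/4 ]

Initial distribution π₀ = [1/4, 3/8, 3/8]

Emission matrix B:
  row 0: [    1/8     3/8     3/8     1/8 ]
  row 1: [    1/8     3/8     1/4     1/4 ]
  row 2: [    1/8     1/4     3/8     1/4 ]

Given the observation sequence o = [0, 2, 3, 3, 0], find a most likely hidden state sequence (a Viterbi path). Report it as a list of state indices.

t=0: δ = [3.125e-02, 4.688e-02, 4.688e-02]  (obs o_0=0)
t=1: δ = [4.395e-03, 5.859e-03, 8.789e-03]  ψ = [0, 2, 1]  (obs o_1=2)
t=2: δ = [2.747e-04, 1.099e-03, 7.324e-04]  ψ = [2, 2, 1]  (obs o_2=3)
t=3: δ = [3.433e-05, 9.155e-05, 1.373e-04]  ψ = [1, 2, 1]  (obs o_3=3)
t=4: δ = [4.292e-06, 8.583e-06, 5.722e-06]  ψ = [2, 2, 1]  (obs o_4=0)
backtrack: best end state = 1; path = [1, 2, 1, 2, 1]

path = [1, 2, 1, 2, 1]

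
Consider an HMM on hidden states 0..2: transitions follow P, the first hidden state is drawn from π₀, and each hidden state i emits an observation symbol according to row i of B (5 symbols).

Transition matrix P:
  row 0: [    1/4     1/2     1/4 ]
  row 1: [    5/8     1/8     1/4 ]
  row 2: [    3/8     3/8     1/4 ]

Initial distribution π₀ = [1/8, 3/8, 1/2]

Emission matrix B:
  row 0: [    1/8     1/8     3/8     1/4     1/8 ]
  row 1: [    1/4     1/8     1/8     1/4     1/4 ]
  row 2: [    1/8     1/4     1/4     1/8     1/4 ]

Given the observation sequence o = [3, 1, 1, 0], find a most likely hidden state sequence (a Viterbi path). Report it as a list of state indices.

t=0: δ = [3.125e-02, 9.375e-02, 6.250e-02]  (obs o_0=3)
t=1: δ = [7.324e-03, 2.930e-03, 5.859e-03]  ψ = [1, 2, 1]  (obs o_1=1)
t=2: δ = [2.747e-04, 4.578e-04, 4.578e-04]  ψ = [2, 0, 0]  (obs o_2=1)
t=3: δ = [3.576e-05, 4.292e-05, 1.431e-05]  ψ = [1, 2, 1]  (obs o_3=0)
backtrack: best end state = 1; path = [1, 0, 2, 1]

path = [1, 0, 2, 1]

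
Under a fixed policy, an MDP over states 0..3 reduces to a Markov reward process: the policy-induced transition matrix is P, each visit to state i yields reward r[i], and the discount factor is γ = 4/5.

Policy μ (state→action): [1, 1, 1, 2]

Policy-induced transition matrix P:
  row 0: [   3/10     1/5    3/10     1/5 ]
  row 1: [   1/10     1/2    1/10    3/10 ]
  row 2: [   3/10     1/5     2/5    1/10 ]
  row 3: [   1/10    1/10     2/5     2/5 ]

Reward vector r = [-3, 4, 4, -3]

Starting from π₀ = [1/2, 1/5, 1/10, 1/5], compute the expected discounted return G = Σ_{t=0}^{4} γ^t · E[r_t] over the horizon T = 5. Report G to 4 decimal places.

t=0: π = [0.5000, 0.2000, 0.1000, 0.2000], E[r] = -0.9000, γ^t·E[r] = -0.900000, running G = -0.900000
t=1: π = [0.2200, 0.2400, 0.2900, 0.2500], E[r] = 0.7100, γ^t·E[r] = 0.568000, running G = -0.332000
t=2: π = [0.2020, 0.2470, 0.3060, 0.2450], E[r] = 0.8710, γ^t·E[r] = 0.557440, running G = 0.225440
t=3: π = [0.2016, 0.2496, 0.3057, 0.2431], E[r] = 0.8871, γ^t·E[r] = 0.454195, running G = 0.679635
t=4: π = [0.2015, 0.2506, 0.3050, 0.2430], E[r] = 0.8887, γ^t·E[r] = 0.364016, running G = 1.043651

G = 1.0437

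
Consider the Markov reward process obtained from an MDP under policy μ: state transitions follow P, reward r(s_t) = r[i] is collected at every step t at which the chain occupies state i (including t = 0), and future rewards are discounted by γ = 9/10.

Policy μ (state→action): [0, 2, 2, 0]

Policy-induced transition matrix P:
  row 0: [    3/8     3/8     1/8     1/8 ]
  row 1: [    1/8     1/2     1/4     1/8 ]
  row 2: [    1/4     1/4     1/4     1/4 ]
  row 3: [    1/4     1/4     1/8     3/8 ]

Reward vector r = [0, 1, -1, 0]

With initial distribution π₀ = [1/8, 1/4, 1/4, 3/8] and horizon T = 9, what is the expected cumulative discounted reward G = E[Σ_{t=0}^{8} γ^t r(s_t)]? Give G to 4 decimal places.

t=0: π = [0.1250, 0.2500, 0.2500, 0.3750], E[r] = 0.0000, γ^t·E[r] = 0.000000, running G = 0.000000
t=1: π = [0.2344, 0.3281, 0.1875, 0.2500], E[r] = 0.1406, γ^t·E[r] = 0.126563, running G = 0.126563
t=2: π = [0.2383, 0.3613, 0.1895, 0.2109], E[r] = 0.1719, γ^t·E[r] = 0.139219, running G = 0.265781
t=3: π = [0.2346, 0.3701, 0.1938, 0.2014], E[r] = 0.1763, γ^t·E[r] = 0.128500, running G = 0.394282
t=4: π = [0.2331, 0.3719, 0.1955, 0.1996], E[r] = 0.1764, γ^t·E[r] = 0.115711, running G = 0.509992
t=5: π = [0.2327, 0.3721, 0.1959, 0.1993], E[r] = 0.1762, γ^t·E[r] = 0.104031, running G = 0.614024
t=6: π = [0.2326, 0.3721, 0.1960, 0.1993], E[r] = 0.1761, γ^t·E[r] = 0.093589, running G = 0.707612
t=7: π = [0.2326, 0.3721, 0.1960, 0.1993], E[r] = 0.1761, γ^t·E[r] = 0.084220, running G = 0.791833
t=8: π = [0.2326, 0.3721, 0.1960, 0.1993], E[r] = 0.1761, γ^t·E[r] = 0.075797, running G = 0.867630

G = 0.8676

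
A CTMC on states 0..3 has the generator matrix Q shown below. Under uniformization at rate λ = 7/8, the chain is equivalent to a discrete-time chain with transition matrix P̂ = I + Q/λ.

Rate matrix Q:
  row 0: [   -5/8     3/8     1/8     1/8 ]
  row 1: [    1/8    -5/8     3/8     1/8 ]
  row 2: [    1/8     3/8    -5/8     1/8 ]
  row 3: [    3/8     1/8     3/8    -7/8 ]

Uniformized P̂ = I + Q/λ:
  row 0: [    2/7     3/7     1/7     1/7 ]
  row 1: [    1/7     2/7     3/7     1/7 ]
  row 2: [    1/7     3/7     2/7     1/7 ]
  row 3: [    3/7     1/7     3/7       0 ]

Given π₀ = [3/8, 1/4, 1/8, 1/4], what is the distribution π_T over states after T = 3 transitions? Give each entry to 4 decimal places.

t=0: π = [0.3750, 0.2500, 0.1250, 0.2500]
t=1: π = [0.2679, 0.3214, 0.3036, 0.1071]
t=2: π = [0.2117, 0.3520, 0.3087, 0.1276]
t=3: π = [0.2095, 0.3418, 0.3240, 0.1246]

π = [0.2095, 0.3418, 0.3240, 0.1246]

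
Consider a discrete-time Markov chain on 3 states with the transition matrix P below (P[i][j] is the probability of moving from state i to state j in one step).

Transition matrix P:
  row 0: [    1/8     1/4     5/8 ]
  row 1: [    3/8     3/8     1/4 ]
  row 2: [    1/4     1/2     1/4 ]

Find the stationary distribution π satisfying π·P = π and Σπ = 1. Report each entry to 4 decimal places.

Balance equations π_j = Σ_i π_i·P[i][j]:
  π_0 = 1/8·π_0 + 3/8·π_1 + 1/4·π_2
  π_1 = 1/4·π_0 + 3/8·π_1 + 1/2·π_2
  normalize: π_0 + π_1 + π_2 = 1
Solving the linear system gives exactly π = [22/83, 32/83, 29/83].

π = [0.2651, 0.3855, 0.3494]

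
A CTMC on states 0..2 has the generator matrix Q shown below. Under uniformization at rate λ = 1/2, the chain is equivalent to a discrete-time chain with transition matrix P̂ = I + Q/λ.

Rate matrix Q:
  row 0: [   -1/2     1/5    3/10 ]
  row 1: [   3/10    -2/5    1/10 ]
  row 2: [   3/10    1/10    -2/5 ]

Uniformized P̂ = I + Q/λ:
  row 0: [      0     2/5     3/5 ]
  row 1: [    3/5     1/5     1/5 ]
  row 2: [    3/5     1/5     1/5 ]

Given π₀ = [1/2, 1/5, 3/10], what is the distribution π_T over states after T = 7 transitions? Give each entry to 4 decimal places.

π = [0.3715, 0.2762, 0.3523]

t=0: π = [0.5000, 0.2000, 0.3000]
t=1: π = [0.3000, 0.3000, 0.4000]
t=2: π = [0.4200, 0.2600, 0.3200]
t=3: π = [0.3480, 0.2840, 0.3680]
t=4: π = [0.3912, 0.2696, 0.3392]
t=5: π = [0.3653, 0.2782, 0.3565]
t=6: π = [0.3808, 0.2731, 0.3461]
t=7: π = [0.3715, 0.2762, 0.3523]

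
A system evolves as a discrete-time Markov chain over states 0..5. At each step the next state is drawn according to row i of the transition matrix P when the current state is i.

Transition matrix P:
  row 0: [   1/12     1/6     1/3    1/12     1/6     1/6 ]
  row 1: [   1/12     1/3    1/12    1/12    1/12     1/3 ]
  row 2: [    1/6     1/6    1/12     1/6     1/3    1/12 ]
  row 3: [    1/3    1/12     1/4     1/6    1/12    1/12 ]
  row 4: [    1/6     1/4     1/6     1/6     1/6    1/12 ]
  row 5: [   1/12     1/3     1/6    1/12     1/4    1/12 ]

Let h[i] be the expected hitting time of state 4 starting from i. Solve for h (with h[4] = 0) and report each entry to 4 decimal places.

h = [5.4046, 6.1062, 4.7314, 5.9119, 0.0000, 5.2004]

First-step conditioning: h[4] = 0; for i ≠ 4, h[i] = 1 + Σ_k P[i][k]·h[k].
  h[0] = 1 + 1/12·h[0] + 1/6·h[1] + 1/3·h[2] + 1/12·h[3] + 1/6·h[5]
  h[1] = 1 + 1/12·h[0] + 1/3·h[1] + 1/12·h[2] + 1/12·h[3] + 1/3·h[5]
  h[2] = 1 + 1/6·h[0] + 1/6·h[1] + 1/12·h[2] + 1/6·h[3] + 1/12·h[5]
  h[3] = 1 + 1/3·h[0] + 1/12·h[1] + 1/4·h[2] + 1/6·h[3] + 1/12·h[5]
  h[5] = 1 + 1/12·h[0] + 1/3·h[1] + 1/6·h[2] + 1/12·h[3] + 1/12·h[5]
Solving the 5×5 linear system over states ≠ 4 gives exactly h = [61683/11413, 690/113, 54000/11413, 67473/11413, 0, 59352/11413] (h[4] = 0 is the target).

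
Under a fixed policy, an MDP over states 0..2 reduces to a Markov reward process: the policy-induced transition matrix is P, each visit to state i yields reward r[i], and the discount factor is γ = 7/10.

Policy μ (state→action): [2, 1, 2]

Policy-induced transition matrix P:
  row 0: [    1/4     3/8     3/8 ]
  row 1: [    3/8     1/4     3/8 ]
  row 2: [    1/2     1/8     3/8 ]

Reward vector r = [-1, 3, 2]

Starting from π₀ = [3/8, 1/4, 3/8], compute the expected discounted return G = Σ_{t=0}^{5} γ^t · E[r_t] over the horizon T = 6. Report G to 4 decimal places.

G = 3.3088

t=0: π = [0.3750, 0.2500, 0.3750], E[r] = 1.1250, γ^t·E[r] = 1.125000, running G = 1.125000
t=1: π = [0.3750, 0.2500, 0.3750], E[r] = 1.1250, γ^t·E[r] = 0.787500, running G = 1.912500
t=2: π = [0.3750, 0.2500, 0.3750], E[r] = 1.1250, γ^t·E[r] = 0.551250, running G = 2.463750
t=3: π = [0.3750, 0.2500, 0.3750], E[r] = 1.1250, γ^t·E[r] = 0.385875, running G = 2.849625
t=4: π = [0.3750, 0.2500, 0.3750], E[r] = 1.1250, γ^t·E[r] = 0.270113, running G = 3.119738
t=5: π = [0.3750, 0.2500, 0.3750], E[r] = 1.1250, γ^t·E[r] = 0.189079, running G = 3.308816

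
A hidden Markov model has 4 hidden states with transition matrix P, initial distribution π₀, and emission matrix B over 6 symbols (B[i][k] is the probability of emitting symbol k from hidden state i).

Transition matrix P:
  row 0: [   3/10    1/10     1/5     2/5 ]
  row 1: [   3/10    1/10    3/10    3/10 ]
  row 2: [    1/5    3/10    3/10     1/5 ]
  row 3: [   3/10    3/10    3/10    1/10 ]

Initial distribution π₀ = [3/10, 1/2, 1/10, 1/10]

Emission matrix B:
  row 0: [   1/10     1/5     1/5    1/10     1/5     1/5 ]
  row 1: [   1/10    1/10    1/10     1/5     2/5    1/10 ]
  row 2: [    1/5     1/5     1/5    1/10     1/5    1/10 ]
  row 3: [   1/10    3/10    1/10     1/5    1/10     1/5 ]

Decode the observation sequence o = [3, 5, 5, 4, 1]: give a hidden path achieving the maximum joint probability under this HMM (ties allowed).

t=0: δ = [3.000e-02, 1.000e-01, 1.000e-02, 2.000e-02]  (obs o_0=3)
t=1: δ = [6.000e-03, 1.000e-03, 3.000e-03, 6.000e-03]  ψ = [1, 1, 1, 1]  (obs o_1=5)
t=2: δ = [3.600e-04, 1.800e-04, 1.800e-04, 4.800e-04]  ψ = [0, 3, 3, 0]  (obs o_2=5)
t=3: δ = [2.880e-05, 5.760e-05, 2.880e-05, 1.440e-05]  ψ = [3, 3, 3, 0]  (obs o_3=4)
t=4: δ = [3.456e-06, 8.640e-07, 3.456e-06, 5.184e-06]  ψ = [1, 2, 1, 1]  (obs o_4=1)
backtrack: best end state = 3; path = [1, 0, 3, 1, 3]

path = [1, 0, 3, 1, 3]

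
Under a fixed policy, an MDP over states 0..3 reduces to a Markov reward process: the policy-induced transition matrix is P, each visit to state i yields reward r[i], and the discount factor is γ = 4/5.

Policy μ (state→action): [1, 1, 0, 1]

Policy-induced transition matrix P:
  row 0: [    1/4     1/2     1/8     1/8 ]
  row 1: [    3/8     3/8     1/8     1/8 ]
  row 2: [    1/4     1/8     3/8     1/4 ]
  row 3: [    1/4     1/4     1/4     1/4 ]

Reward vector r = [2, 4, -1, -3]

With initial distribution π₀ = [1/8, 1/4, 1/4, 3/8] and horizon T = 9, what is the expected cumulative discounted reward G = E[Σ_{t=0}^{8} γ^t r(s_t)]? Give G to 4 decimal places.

G = 3.5939

t=0: π = [0.1250, 0.2500, 0.2500, 0.3750], E[r] = -0.1250, γ^t·E[r] = -0.125000, running G = -0.125000
t=1: π = [0.2813, 0.2813, 0.2344, 0.2031], E[r] = 0.8438, γ^t·E[r] = 0.675000, running G = 0.550000
t=2: π = [0.2852, 0.3262, 0.2090, 0.1797], E[r] = 1.1270, γ^t·E[r] = 0.721250, running G = 1.271250
t=3: π = [0.2908, 0.3359, 0.1997, 0.1736], E[r] = 1.2048, γ^t·E[r] = 0.616875, running G = 1.888125
t=4: π = [0.2920, 0.3397, 0.1966, 0.1717], E[r] = 1.2313, γ^t·E[r] = 0.504325, running G = 2.392450
t=5: π = [0.2925, 0.3409, 0.1956, 0.1710], E[r] = 1.2397, γ^t·E[r] = 0.406241, running G = 2.798691
t=6: π = [0.2926, 0.3413, 0.1953, 0.1708], E[r] = 1.2425, γ^t·E[r] = 0.325726, running G = 3.124417
t=7: π = [0.2927, 0.3414, 0.1952, 0.1708], E[r] = 1.2435, γ^t·E[r] = 0.260772, running G = 3.385189
t=8: π = [0.2927, 0.3414, 0.1951, 0.1707], E[r] = 1.2438, γ^t·E[r] = 0.208668, running G = 3.593857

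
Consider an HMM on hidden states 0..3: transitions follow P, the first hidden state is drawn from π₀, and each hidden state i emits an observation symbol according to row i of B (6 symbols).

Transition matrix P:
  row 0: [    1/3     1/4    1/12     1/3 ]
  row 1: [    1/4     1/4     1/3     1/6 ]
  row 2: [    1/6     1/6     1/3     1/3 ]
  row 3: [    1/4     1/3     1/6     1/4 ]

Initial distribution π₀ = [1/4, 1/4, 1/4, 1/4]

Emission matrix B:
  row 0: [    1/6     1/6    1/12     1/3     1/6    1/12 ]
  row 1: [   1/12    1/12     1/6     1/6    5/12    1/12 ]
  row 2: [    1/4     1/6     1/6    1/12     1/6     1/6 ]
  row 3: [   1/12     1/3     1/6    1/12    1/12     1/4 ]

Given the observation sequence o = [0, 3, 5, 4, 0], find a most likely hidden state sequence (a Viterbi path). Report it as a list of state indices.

path = [0, 0, 3, 1, 2]

t=0: δ = [4.167e-02, 2.083e-02, 6.250e-02, 2.083e-02]  (obs o_0=0)
t=1: δ = [4.630e-03, 1.736e-03, 1.736e-03, 1.736e-03]  ψ = [0, 0, 2, 2]  (obs o_1=3)
t=2: δ = [1.286e-04, 9.645e-05, 9.645e-05, 3.858e-04]  ψ = [0, 0, 1, 0]  (obs o_2=5)
t=3: δ = [1.608e-05, 5.358e-05, 1.072e-05, 8.038e-06]  ψ = [3, 3, 3, 3]  (obs o_3=4)
t=4: δ = [2.233e-06, 1.116e-06, 4.465e-06, 7.442e-07]  ψ = [1, 1, 1, 1]  (obs o_4=0)
backtrack: best end state = 2; path = [0, 0, 3, 1, 2]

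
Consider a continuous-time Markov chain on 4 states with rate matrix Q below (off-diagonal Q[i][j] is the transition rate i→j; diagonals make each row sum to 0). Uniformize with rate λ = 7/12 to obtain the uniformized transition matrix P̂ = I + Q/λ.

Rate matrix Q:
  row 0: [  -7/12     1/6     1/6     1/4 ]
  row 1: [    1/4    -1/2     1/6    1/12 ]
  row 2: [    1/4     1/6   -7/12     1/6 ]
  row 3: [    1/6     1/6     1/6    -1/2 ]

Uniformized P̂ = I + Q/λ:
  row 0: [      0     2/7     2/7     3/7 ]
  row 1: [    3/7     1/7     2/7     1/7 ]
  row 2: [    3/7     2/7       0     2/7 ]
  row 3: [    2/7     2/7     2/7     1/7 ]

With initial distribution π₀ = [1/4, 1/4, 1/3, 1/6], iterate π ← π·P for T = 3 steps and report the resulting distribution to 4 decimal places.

π = [0.2792, 0.2500, 0.2196, 0.2512]

t=0: π = [0.2500, 0.2500, 0.3333, 0.1667]
t=1: π = [0.2976, 0.2500, 0.1905, 0.2619]
t=2: π = [0.2636, 0.2500, 0.2313, 0.2551]
t=3: π = [0.2792, 0.2500, 0.2196, 0.2512]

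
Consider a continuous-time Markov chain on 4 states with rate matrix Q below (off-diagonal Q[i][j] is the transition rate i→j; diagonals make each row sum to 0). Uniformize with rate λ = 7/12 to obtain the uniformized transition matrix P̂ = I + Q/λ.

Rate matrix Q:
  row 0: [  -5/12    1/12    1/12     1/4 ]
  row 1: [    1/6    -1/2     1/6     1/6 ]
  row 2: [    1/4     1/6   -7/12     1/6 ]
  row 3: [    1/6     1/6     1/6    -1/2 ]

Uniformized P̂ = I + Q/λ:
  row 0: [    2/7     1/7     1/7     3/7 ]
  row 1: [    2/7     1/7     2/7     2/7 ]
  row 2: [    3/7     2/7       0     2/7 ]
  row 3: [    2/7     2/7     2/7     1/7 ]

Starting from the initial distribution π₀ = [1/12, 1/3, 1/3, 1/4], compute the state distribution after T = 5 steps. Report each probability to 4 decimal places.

t=0: π = [0.0833, 0.3333, 0.3333, 0.2500]
t=1: π = [0.3333, 0.2262, 0.1786, 0.2619]
t=2: π = [0.3112, 0.2058, 0.1871, 0.2959]
t=3: π = [0.3124, 0.2119, 0.1878, 0.2879]
t=4: π = [0.3125, 0.2108, 0.1874, 0.2892]
t=5: π = [0.3125, 0.2109, 0.1875, 0.2890]

π = [0.3125, 0.2109, 0.1875, 0.2890]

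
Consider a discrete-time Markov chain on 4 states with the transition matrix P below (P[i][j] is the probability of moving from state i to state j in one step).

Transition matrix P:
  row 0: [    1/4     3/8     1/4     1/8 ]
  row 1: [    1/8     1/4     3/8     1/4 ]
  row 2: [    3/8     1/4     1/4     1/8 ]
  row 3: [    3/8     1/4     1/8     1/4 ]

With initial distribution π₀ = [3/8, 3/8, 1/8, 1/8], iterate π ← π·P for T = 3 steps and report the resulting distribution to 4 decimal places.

π = [0.2712, 0.2839, 0.2617, 0.1831]

t=0: π = [0.3750, 0.3750, 0.1250, 0.1250]
t=1: π = [0.2344, 0.2969, 0.2813, 0.1875]
t=2: π = [0.2715, 0.2793, 0.2637, 0.1855]
t=3: π = [0.2712, 0.2839, 0.2617, 0.1831]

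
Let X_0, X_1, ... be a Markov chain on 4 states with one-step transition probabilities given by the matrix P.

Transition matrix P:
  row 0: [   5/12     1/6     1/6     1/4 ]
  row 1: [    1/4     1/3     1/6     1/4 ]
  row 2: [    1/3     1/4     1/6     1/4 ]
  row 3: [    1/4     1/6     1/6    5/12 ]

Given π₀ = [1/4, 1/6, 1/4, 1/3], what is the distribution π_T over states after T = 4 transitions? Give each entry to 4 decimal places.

t=0: π = [0.2500, 0.1667, 0.2500, 0.3333]
t=1: π = [0.3125, 0.2153, 0.1667, 0.3056]
t=2: π = [0.3160, 0.2164, 0.1667, 0.3009]
t=3: π = [0.3166, 0.2166, 0.1667, 0.3002]
t=4: π = [0.3166, 0.2167, 0.1667, 0.3000]

π = [0.3166, 0.2167, 0.1667, 0.3000]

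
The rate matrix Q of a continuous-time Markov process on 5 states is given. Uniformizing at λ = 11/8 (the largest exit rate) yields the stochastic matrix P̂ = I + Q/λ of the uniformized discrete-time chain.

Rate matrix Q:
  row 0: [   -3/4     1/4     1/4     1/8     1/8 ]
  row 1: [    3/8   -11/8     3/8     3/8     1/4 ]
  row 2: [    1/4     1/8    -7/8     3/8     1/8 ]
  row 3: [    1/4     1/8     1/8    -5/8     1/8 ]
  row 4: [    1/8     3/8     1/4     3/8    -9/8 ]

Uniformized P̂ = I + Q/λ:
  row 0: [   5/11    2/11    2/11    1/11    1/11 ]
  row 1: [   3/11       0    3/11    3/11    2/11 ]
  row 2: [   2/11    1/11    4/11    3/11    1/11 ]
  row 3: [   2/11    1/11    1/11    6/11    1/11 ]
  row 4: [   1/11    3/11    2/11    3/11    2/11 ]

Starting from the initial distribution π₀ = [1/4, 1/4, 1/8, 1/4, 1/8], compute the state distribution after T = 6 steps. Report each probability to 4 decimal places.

t=0: π = [0.2500, 0.2500, 0.1250, 0.2500, 0.1250]
t=1: π = [0.2614, 0.1136, 0.2045, 0.2955, 0.1250]
t=2: π = [0.2521, 0.1271, 0.2025, 0.3058, 0.1126]
t=3: π = [0.2519, 0.1227, 0.2024, 0.3103, 0.1127]
t=4: π = [0.2514, 0.1231, 0.2016, 0.3116, 0.1123]
t=5: π = [0.2514, 0.1230, 0.2013, 0.3120, 0.1123]
t=6: π = [0.2513, 0.1230, 0.2012, 0.3121, 0.1123]

π = [0.2513, 0.1230, 0.2012, 0.3121, 0.1123]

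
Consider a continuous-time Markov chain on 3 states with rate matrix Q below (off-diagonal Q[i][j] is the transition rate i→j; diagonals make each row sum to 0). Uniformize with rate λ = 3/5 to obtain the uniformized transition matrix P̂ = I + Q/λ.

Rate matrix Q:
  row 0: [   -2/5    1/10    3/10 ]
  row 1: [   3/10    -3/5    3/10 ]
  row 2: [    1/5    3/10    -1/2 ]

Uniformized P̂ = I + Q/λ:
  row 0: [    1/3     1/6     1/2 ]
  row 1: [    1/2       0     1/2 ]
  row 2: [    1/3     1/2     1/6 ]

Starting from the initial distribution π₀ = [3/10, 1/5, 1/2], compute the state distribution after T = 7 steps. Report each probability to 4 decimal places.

t=0: π = [0.3000, 0.2000, 0.5000]
t=1: π = [0.3667, 0.3000, 0.3333]
t=2: π = [0.3833, 0.2278, 0.3889]
t=3: π = [0.3713, 0.2583, 0.3704]
t=4: π = [0.3764, 0.2471, 0.3765]
t=5: π = [0.3745, 0.2510, 0.3745]
t=6: π = [0.3752, 0.2497, 0.3752]
t=7: π = [0.3749, 0.2501, 0.3749]

π = [0.3749, 0.2501, 0.3749]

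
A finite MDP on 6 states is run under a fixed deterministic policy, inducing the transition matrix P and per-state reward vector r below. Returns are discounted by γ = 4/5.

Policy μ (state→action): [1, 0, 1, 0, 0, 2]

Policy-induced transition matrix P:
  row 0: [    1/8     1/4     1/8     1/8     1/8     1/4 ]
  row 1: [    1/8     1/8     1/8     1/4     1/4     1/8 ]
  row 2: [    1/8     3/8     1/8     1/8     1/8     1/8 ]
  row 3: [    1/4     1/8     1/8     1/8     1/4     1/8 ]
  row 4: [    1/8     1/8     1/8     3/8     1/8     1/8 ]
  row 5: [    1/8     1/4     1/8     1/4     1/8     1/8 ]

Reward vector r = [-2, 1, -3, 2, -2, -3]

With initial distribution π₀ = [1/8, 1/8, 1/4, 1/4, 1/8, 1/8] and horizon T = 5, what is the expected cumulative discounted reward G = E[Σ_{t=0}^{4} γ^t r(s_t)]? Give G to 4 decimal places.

t=0: π = [0.1250, 0.1250, 0.2500, 0.2500, 0.1250, 0.1250], E[r] = -1.0000, γ^t·E[r] = -1.000000, running G = -1.000000
t=1: π = [0.1563, 0.2188, 0.1250, 0.1875, 0.1719, 0.1406], E[r] = -0.8594, γ^t·E[r] = -0.687500, running G = -1.687500
t=2: π = [0.1484, 0.1934, 0.1250, 0.2129, 0.1758, 0.1445], E[r] = -0.8379, γ^t·E[r] = -0.536250, running G = -2.223750
t=3: π = [0.1516, 0.1929, 0.1250, 0.2112, 0.1758, 0.1436], E[r] = -0.8452, γ^t·E[r] = -0.432750, running G = -2.656500
t=4: π = [0.1514, 0.1931, 0.1250, 0.2110, 0.1755, 0.1440], E[r] = -0.8455, γ^t·E[r] = -0.346325, running G = -3.002825

G = -3.0028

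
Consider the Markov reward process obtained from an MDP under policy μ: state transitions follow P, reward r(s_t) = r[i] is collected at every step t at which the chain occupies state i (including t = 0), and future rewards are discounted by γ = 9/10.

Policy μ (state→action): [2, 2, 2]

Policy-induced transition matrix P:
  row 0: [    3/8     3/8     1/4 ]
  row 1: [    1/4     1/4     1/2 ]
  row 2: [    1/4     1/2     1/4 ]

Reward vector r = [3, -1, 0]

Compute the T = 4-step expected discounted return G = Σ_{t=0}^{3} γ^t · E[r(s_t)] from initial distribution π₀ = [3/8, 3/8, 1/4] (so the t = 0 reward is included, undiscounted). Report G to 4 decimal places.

G = 1.9785

t=0: π = [0.3750, 0.3750, 0.2500], E[r] = 0.7500, γ^t·E[r] = 0.750000, running G = 0.750000
t=1: π = [0.2969, 0.3594, 0.3438], E[r] = 0.5313, γ^t·E[r] = 0.478125, running G = 1.228125
t=2: π = [0.2871, 0.3730, 0.3398], E[r] = 0.4883, γ^t·E[r] = 0.395508, running G = 1.623633
t=3: π = [0.2859, 0.3708, 0.3433], E[r] = 0.4868, γ^t·E[r] = 0.354889, running G = 1.978522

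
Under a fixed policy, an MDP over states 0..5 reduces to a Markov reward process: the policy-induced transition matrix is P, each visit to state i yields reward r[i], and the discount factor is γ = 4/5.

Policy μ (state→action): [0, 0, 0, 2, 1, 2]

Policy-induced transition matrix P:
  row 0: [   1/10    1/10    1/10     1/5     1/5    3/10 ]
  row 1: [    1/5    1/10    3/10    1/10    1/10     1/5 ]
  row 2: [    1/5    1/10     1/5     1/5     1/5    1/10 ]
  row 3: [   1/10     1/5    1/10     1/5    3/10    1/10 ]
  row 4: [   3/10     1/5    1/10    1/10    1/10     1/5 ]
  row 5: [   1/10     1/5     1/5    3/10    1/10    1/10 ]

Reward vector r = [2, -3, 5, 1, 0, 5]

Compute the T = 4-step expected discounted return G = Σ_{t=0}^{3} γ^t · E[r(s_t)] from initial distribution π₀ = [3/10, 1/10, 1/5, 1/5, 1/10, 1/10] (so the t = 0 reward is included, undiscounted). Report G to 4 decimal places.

G = 5.3193

t=0: π = [0.3000, 0.1000, 0.2000, 0.2000, 0.1000, 0.1000], E[r] = 2.0000, γ^t·E[r] = 2.000000, running G = 2.000000
t=1: π = [0.1500, 0.1400, 0.1500, 0.1900, 0.1900, 0.1800], E[r] = 1.7200, γ^t·E[r] = 1.376000, running G = 3.376000
t=2: π = [0.1670, 0.1560, 0.1610, 0.1850, 0.1680, 0.1630], E[r] = 1.6710, γ^t·E[r] = 1.069440, running G = 4.445440
t=3: π = [0.1653, 0.1516, 0.1636, 0.1839, 0.1698, 0.1658], E[r] = 1.7067, γ^t·E[r] = 0.873830, running G = 5.319270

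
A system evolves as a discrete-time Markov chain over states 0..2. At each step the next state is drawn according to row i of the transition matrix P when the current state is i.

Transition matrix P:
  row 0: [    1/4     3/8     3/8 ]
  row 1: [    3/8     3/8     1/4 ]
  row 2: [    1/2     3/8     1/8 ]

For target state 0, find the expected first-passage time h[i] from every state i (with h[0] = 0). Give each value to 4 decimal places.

h = [0.0000, 2.4828, 2.2069]

First-step conditioning: h[0] = 0; for i ≠ 0, h[i] = 1 + Σ_k P[i][k]·h[k].
  h[1] = 1 + 3/8·h[1] + 1/4·h[2]
  h[2] = 1 + 3/8·h[1] + 1/8·h[2]
Solving the 2×2 linear system over states ≠ 0 gives exactly h = [0, 72/29, 64/29] (h[0] = 0 is the target).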